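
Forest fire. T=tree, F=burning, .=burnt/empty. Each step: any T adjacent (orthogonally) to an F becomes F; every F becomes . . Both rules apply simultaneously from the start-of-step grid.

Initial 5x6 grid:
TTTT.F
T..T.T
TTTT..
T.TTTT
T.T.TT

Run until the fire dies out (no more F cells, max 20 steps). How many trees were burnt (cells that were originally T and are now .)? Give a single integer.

Step 1: +1 fires, +1 burnt (F count now 1)
Step 2: +0 fires, +1 burnt (F count now 0)
Fire out after step 2
Initially T: 20, now '.': 11
Total burnt (originally-T cells now '.'): 1

Answer: 1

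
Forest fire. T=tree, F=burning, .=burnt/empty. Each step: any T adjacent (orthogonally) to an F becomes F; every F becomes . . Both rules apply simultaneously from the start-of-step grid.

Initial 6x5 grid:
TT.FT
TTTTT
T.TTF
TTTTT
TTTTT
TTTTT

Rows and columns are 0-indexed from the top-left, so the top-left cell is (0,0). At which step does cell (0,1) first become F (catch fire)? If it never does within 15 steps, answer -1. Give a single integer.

Step 1: cell (0,1)='T' (+5 fires, +2 burnt)
Step 2: cell (0,1)='T' (+4 fires, +5 burnt)
Step 3: cell (0,1)='T' (+4 fires, +4 burnt)
Step 4: cell (0,1)='F' (+5 fires, +4 burnt)
  -> target ignites at step 4
Step 5: cell (0,1)='.' (+5 fires, +5 burnt)
Step 6: cell (0,1)='.' (+2 fires, +5 burnt)
Step 7: cell (0,1)='.' (+1 fires, +2 burnt)
Step 8: cell (0,1)='.' (+0 fires, +1 burnt)
  fire out at step 8

4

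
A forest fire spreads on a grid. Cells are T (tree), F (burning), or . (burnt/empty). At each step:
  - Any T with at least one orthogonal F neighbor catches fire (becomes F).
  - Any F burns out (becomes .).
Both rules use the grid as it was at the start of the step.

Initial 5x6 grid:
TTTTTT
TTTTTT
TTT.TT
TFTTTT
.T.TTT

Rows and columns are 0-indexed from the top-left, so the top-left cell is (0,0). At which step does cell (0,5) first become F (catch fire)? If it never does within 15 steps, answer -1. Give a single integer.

Step 1: cell (0,5)='T' (+4 fires, +1 burnt)
Step 2: cell (0,5)='T' (+4 fires, +4 burnt)
Step 3: cell (0,5)='T' (+5 fires, +4 burnt)
Step 4: cell (0,5)='T' (+6 fires, +5 burnt)
Step 5: cell (0,5)='T' (+4 fires, +6 burnt)
Step 6: cell (0,5)='T' (+2 fires, +4 burnt)
Step 7: cell (0,5)='F' (+1 fires, +2 burnt)
  -> target ignites at step 7
Step 8: cell (0,5)='.' (+0 fires, +1 burnt)
  fire out at step 8

7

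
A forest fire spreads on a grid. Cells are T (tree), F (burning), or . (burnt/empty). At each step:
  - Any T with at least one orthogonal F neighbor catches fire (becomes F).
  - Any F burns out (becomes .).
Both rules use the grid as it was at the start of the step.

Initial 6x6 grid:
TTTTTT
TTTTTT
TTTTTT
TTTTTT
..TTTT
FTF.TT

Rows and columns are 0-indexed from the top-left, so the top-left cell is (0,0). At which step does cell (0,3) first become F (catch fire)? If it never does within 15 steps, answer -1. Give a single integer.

Step 1: cell (0,3)='T' (+2 fires, +2 burnt)
Step 2: cell (0,3)='T' (+2 fires, +2 burnt)
Step 3: cell (0,3)='T' (+4 fires, +2 burnt)
Step 4: cell (0,3)='T' (+7 fires, +4 burnt)
Step 5: cell (0,3)='T' (+7 fires, +7 burnt)
Step 6: cell (0,3)='F' (+5 fires, +7 burnt)
  -> target ignites at step 6
Step 7: cell (0,3)='.' (+3 fires, +5 burnt)
Step 8: cell (0,3)='.' (+1 fires, +3 burnt)
Step 9: cell (0,3)='.' (+0 fires, +1 burnt)
  fire out at step 9

6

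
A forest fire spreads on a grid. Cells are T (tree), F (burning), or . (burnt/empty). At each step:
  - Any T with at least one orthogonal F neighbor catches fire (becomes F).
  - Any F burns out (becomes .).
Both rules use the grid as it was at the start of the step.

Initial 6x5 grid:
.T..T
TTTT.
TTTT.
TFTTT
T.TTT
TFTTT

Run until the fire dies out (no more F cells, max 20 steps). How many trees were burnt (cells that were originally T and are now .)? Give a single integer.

Step 1: +5 fires, +2 burnt (F count now 5)
Step 2: +7 fires, +5 burnt (F count now 7)
Step 3: +7 fires, +7 burnt (F count now 7)
Step 4: +2 fires, +7 burnt (F count now 2)
Step 5: +0 fires, +2 burnt (F count now 0)
Fire out after step 5
Initially T: 22, now '.': 29
Total burnt (originally-T cells now '.'): 21

Answer: 21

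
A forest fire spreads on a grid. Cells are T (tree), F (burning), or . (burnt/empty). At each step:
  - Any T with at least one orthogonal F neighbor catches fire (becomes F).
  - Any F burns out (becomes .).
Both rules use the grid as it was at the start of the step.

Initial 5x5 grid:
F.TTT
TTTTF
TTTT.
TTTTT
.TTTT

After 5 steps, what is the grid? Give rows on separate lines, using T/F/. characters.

Step 1: 3 trees catch fire, 2 burn out
  ..TTF
  FTTF.
  TTTT.
  TTTTT
  .TTTT
Step 2: 5 trees catch fire, 3 burn out
  ..TF.
  .FF..
  FTTF.
  TTTTT
  .TTTT
Step 3: 5 trees catch fire, 5 burn out
  ..F..
  .....
  .FF..
  FTTFT
  .TTTT
Step 4: 4 trees catch fire, 5 burn out
  .....
  .....
  .....
  .FF.F
  .TTFT
Step 5: 3 trees catch fire, 4 burn out
  .....
  .....
  .....
  .....
  .FF.F

.....
.....
.....
.....
.FF.F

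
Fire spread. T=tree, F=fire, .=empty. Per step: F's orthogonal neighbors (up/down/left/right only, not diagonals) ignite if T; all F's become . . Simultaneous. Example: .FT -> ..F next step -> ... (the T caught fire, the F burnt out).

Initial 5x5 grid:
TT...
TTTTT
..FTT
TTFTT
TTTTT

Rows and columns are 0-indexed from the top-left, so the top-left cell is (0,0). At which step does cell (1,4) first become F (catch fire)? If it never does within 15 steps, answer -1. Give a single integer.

Step 1: cell (1,4)='T' (+5 fires, +2 burnt)
Step 2: cell (1,4)='T' (+7 fires, +5 burnt)
Step 3: cell (1,4)='F' (+5 fires, +7 burnt)
  -> target ignites at step 3
Step 4: cell (1,4)='.' (+1 fires, +5 burnt)
Step 5: cell (1,4)='.' (+0 fires, +1 burnt)
  fire out at step 5

3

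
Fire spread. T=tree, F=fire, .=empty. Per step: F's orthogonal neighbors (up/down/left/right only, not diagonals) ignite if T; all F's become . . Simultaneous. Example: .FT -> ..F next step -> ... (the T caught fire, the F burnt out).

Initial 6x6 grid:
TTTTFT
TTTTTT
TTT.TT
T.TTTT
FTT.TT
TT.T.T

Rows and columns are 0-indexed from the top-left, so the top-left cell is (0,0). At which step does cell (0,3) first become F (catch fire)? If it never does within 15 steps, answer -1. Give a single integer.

Step 1: cell (0,3)='F' (+6 fires, +2 burnt)
  -> target ignites at step 1
Step 2: cell (0,3)='.' (+7 fires, +6 burnt)
Step 3: cell (0,3)='.' (+7 fires, +7 burnt)
Step 4: cell (0,3)='.' (+6 fires, +7 burnt)
Step 5: cell (0,3)='.' (+1 fires, +6 burnt)
Step 6: cell (0,3)='.' (+1 fires, +1 burnt)
Step 7: cell (0,3)='.' (+0 fires, +1 burnt)
  fire out at step 7

1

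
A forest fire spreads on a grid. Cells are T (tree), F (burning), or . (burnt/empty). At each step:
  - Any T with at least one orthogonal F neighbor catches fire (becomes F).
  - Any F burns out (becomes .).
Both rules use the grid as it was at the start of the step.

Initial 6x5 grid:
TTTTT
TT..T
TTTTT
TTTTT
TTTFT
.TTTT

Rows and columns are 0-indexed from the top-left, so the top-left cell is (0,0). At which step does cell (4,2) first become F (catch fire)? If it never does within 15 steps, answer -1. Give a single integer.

Step 1: cell (4,2)='F' (+4 fires, +1 burnt)
  -> target ignites at step 1
Step 2: cell (4,2)='.' (+6 fires, +4 burnt)
Step 3: cell (4,2)='.' (+5 fires, +6 burnt)
Step 4: cell (4,2)='.' (+3 fires, +5 burnt)
Step 5: cell (4,2)='.' (+3 fires, +3 burnt)
Step 6: cell (4,2)='.' (+3 fires, +3 burnt)
Step 7: cell (4,2)='.' (+2 fires, +3 burnt)
Step 8: cell (4,2)='.' (+0 fires, +2 burnt)
  fire out at step 8

1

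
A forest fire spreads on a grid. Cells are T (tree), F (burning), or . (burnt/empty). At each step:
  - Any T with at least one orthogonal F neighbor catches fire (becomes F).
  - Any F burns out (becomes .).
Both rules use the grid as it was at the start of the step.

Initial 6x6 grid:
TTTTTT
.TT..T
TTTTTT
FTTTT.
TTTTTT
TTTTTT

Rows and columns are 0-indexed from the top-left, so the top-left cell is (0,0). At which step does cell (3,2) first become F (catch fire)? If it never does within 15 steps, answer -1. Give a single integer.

Step 1: cell (3,2)='T' (+3 fires, +1 burnt)
Step 2: cell (3,2)='F' (+4 fires, +3 burnt)
  -> target ignites at step 2
Step 3: cell (3,2)='.' (+5 fires, +4 burnt)
Step 4: cell (3,2)='.' (+6 fires, +5 burnt)
Step 5: cell (3,2)='.' (+5 fires, +6 burnt)
Step 6: cell (3,2)='.' (+4 fires, +5 burnt)
Step 7: cell (3,2)='.' (+3 fires, +4 burnt)
Step 8: cell (3,2)='.' (+1 fires, +3 burnt)
Step 9: cell (3,2)='.' (+0 fires, +1 burnt)
  fire out at step 9

2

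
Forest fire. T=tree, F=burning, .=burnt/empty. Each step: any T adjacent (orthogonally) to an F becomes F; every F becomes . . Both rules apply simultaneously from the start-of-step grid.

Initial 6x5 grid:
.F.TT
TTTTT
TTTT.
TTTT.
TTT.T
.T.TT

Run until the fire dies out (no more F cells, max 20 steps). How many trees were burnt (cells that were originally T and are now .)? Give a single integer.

Step 1: +1 fires, +1 burnt (F count now 1)
Step 2: +3 fires, +1 burnt (F count now 3)
Step 3: +4 fires, +3 burnt (F count now 4)
Step 4: +6 fires, +4 burnt (F count now 6)
Step 5: +5 fires, +6 burnt (F count now 5)
Step 6: +0 fires, +5 burnt (F count now 0)
Fire out after step 6
Initially T: 22, now '.': 27
Total burnt (originally-T cells now '.'): 19

Answer: 19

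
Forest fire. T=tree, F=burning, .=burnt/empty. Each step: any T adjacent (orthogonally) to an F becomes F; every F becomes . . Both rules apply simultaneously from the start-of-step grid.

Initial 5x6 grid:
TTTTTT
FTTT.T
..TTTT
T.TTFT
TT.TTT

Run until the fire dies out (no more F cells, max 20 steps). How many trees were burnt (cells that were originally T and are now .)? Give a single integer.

Answer: 20

Derivation:
Step 1: +6 fires, +2 burnt (F count now 6)
Step 2: +7 fires, +6 burnt (F count now 7)
Step 3: +4 fires, +7 burnt (F count now 4)
Step 4: +2 fires, +4 burnt (F count now 2)
Step 5: +1 fires, +2 burnt (F count now 1)
Step 6: +0 fires, +1 burnt (F count now 0)
Fire out after step 6
Initially T: 23, now '.': 27
Total burnt (originally-T cells now '.'): 20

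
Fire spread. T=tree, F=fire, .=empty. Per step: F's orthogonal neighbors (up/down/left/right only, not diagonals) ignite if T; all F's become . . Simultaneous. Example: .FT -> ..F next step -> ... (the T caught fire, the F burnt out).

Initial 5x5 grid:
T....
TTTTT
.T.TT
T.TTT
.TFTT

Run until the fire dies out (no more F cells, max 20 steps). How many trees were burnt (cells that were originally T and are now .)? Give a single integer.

Answer: 15

Derivation:
Step 1: +3 fires, +1 burnt (F count now 3)
Step 2: +2 fires, +3 burnt (F count now 2)
Step 3: +2 fires, +2 burnt (F count now 2)
Step 4: +2 fires, +2 burnt (F count now 2)
Step 5: +2 fires, +2 burnt (F count now 2)
Step 6: +1 fires, +2 burnt (F count now 1)
Step 7: +2 fires, +1 burnt (F count now 2)
Step 8: +1 fires, +2 burnt (F count now 1)
Step 9: +0 fires, +1 burnt (F count now 0)
Fire out after step 9
Initially T: 16, now '.': 24
Total burnt (originally-T cells now '.'): 15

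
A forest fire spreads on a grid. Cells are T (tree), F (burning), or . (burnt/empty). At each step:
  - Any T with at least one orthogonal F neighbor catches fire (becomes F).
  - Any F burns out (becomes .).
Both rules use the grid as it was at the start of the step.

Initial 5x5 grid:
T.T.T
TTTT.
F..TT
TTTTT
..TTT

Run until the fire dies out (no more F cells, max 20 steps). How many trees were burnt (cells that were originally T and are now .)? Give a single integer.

Step 1: +2 fires, +1 burnt (F count now 2)
Step 2: +3 fires, +2 burnt (F count now 3)
Step 3: +2 fires, +3 burnt (F count now 2)
Step 4: +4 fires, +2 burnt (F count now 4)
Step 5: +3 fires, +4 burnt (F count now 3)
Step 6: +2 fires, +3 burnt (F count now 2)
Step 7: +0 fires, +2 burnt (F count now 0)
Fire out after step 7
Initially T: 17, now '.': 24
Total burnt (originally-T cells now '.'): 16

Answer: 16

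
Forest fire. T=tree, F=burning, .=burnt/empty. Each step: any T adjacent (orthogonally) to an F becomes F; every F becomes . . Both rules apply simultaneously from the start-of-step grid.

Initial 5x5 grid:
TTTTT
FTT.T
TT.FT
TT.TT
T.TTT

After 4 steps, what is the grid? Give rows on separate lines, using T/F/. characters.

Step 1: 5 trees catch fire, 2 burn out
  FTTTT
  .FT.T
  FT..F
  TT.FT
  T.TTT
Step 2: 7 trees catch fire, 5 burn out
  .FTTT
  ..F.F
  .F...
  FT..F
  T.TFT
Step 3: 6 trees catch fire, 7 burn out
  ..FTF
  .....
  .....
  .F...
  F.F.F
Step 4: 1 trees catch fire, 6 burn out
  ...F.
  .....
  .....
  .....
  .....

...F.
.....
.....
.....
.....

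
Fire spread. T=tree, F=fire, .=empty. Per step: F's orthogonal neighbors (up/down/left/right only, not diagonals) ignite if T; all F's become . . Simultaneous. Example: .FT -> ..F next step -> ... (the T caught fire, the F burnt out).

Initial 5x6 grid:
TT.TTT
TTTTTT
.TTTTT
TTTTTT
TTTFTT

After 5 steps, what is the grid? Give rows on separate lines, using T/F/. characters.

Step 1: 3 trees catch fire, 1 burn out
  TT.TTT
  TTTTTT
  .TTTTT
  TTTFTT
  TTF.FT
Step 2: 5 trees catch fire, 3 burn out
  TT.TTT
  TTTTTT
  .TTFTT
  TTF.FT
  TF...F
Step 3: 6 trees catch fire, 5 burn out
  TT.TTT
  TTTFTT
  .TF.FT
  TF...F
  F.....
Step 4: 6 trees catch fire, 6 burn out
  TT.FTT
  TTF.FT
  .F...F
  F.....
  ......
Step 5: 3 trees catch fire, 6 burn out
  TT..FT
  TF...F
  ......
  ......
  ......

TT..FT
TF...F
......
......
......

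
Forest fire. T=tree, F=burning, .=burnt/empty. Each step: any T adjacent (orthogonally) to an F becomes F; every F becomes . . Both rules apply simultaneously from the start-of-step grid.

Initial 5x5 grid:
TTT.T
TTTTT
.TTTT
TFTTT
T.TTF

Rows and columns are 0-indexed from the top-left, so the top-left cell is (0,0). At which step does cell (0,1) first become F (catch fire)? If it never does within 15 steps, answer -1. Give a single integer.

Step 1: cell (0,1)='T' (+5 fires, +2 burnt)
Step 2: cell (0,1)='T' (+6 fires, +5 burnt)
Step 3: cell (0,1)='F' (+5 fires, +6 burnt)
  -> target ignites at step 3
Step 4: cell (0,1)='.' (+4 fires, +5 burnt)
Step 5: cell (0,1)='.' (+0 fires, +4 burnt)
  fire out at step 5

3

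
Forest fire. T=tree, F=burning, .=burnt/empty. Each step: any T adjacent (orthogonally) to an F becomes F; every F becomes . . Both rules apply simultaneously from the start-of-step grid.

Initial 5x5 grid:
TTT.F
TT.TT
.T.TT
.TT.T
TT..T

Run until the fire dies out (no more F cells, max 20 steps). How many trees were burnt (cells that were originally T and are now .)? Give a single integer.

Answer: 6

Derivation:
Step 1: +1 fires, +1 burnt (F count now 1)
Step 2: +2 fires, +1 burnt (F count now 2)
Step 3: +2 fires, +2 burnt (F count now 2)
Step 4: +1 fires, +2 burnt (F count now 1)
Step 5: +0 fires, +1 burnt (F count now 0)
Fire out after step 5
Initially T: 16, now '.': 15
Total burnt (originally-T cells now '.'): 6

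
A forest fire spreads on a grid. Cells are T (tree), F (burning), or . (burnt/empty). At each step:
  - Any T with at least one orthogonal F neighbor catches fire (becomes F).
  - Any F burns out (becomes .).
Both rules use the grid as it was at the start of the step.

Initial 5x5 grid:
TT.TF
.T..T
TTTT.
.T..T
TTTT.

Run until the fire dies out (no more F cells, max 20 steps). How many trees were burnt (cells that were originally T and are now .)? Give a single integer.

Step 1: +2 fires, +1 burnt (F count now 2)
Step 2: +0 fires, +2 burnt (F count now 0)
Fire out after step 2
Initially T: 15, now '.': 12
Total burnt (originally-T cells now '.'): 2

Answer: 2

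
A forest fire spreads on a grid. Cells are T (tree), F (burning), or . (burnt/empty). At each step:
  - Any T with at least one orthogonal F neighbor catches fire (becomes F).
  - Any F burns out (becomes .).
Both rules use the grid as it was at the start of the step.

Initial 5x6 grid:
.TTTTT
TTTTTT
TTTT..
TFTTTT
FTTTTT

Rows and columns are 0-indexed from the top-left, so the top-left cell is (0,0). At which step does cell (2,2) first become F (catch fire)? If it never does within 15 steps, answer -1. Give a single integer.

Step 1: cell (2,2)='T' (+4 fires, +2 burnt)
Step 2: cell (2,2)='F' (+5 fires, +4 burnt)
  -> target ignites at step 2
Step 3: cell (2,2)='.' (+6 fires, +5 burnt)
Step 4: cell (2,2)='.' (+4 fires, +6 burnt)
Step 5: cell (2,2)='.' (+3 fires, +4 burnt)
Step 6: cell (2,2)='.' (+2 fires, +3 burnt)
Step 7: cell (2,2)='.' (+1 fires, +2 burnt)
Step 8: cell (2,2)='.' (+0 fires, +1 burnt)
  fire out at step 8

2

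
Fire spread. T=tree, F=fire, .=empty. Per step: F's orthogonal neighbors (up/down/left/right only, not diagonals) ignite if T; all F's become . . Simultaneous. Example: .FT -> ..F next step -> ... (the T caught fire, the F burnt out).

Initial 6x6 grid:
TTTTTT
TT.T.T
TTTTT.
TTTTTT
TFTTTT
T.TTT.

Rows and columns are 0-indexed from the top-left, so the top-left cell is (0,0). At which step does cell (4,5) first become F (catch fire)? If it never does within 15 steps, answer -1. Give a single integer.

Step 1: cell (4,5)='T' (+3 fires, +1 burnt)
Step 2: cell (4,5)='T' (+6 fires, +3 burnt)
Step 3: cell (4,5)='T' (+6 fires, +6 burnt)
Step 4: cell (4,5)='F' (+6 fires, +6 burnt)
  -> target ignites at step 4
Step 5: cell (4,5)='.' (+5 fires, +6 burnt)
Step 6: cell (4,5)='.' (+1 fires, +5 burnt)
Step 7: cell (4,5)='.' (+1 fires, +1 burnt)
Step 8: cell (4,5)='.' (+1 fires, +1 burnt)
Step 9: cell (4,5)='.' (+1 fires, +1 burnt)
Step 10: cell (4,5)='.' (+0 fires, +1 burnt)
  fire out at step 10

4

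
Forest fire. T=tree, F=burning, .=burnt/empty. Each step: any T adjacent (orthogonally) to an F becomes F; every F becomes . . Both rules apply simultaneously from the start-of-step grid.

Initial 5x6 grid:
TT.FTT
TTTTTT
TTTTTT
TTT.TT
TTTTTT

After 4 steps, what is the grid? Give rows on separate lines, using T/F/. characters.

Step 1: 2 trees catch fire, 1 burn out
  TT..FT
  TTTFTT
  TTTTTT
  TTT.TT
  TTTTTT
Step 2: 4 trees catch fire, 2 burn out
  TT...F
  TTF.FT
  TTTFTT
  TTT.TT
  TTTTTT
Step 3: 4 trees catch fire, 4 burn out
  TT....
  TF...F
  TTF.FT
  TTT.TT
  TTTTTT
Step 4: 6 trees catch fire, 4 burn out
  TF....
  F.....
  TF...F
  TTF.FT
  TTTTTT

TF....
F.....
TF...F
TTF.FT
TTTTTT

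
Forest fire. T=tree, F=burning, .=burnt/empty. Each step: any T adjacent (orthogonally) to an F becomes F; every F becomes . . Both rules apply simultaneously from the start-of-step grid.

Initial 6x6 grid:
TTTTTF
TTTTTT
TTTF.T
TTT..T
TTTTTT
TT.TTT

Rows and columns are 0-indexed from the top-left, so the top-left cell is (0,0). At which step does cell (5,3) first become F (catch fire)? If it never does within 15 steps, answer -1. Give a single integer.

Step 1: cell (5,3)='T' (+4 fires, +2 burnt)
Step 2: cell (5,3)='T' (+6 fires, +4 burnt)
Step 3: cell (5,3)='T' (+6 fires, +6 burnt)
Step 4: cell (5,3)='T' (+6 fires, +6 burnt)
Step 5: cell (5,3)='F' (+6 fires, +6 burnt)
  -> target ignites at step 5
Step 6: cell (5,3)='.' (+2 fires, +6 burnt)
Step 7: cell (5,3)='.' (+0 fires, +2 burnt)
  fire out at step 7

5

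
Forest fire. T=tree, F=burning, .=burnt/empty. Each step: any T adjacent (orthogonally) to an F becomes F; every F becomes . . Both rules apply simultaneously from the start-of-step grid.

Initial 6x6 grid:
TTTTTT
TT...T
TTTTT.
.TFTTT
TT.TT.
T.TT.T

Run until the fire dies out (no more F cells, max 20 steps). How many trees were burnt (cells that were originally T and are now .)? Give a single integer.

Answer: 25

Derivation:
Step 1: +3 fires, +1 burnt (F count now 3)
Step 2: +5 fires, +3 burnt (F count now 5)
Step 3: +7 fires, +5 burnt (F count now 7)
Step 4: +4 fires, +7 burnt (F count now 4)
Step 5: +2 fires, +4 burnt (F count now 2)
Step 6: +1 fires, +2 burnt (F count now 1)
Step 7: +1 fires, +1 burnt (F count now 1)
Step 8: +1 fires, +1 burnt (F count now 1)
Step 9: +1 fires, +1 burnt (F count now 1)
Step 10: +0 fires, +1 burnt (F count now 0)
Fire out after step 10
Initially T: 26, now '.': 35
Total burnt (originally-T cells now '.'): 25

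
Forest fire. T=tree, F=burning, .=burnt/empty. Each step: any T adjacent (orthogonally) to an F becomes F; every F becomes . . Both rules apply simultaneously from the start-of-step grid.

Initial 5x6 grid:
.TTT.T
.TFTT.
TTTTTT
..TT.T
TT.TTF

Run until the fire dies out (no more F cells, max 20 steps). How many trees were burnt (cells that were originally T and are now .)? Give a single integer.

Step 1: +6 fires, +2 burnt (F count now 6)
Step 2: +8 fires, +6 burnt (F count now 8)
Step 3: +3 fires, +8 burnt (F count now 3)
Step 4: +0 fires, +3 burnt (F count now 0)
Fire out after step 4
Initially T: 20, now '.': 27
Total burnt (originally-T cells now '.'): 17

Answer: 17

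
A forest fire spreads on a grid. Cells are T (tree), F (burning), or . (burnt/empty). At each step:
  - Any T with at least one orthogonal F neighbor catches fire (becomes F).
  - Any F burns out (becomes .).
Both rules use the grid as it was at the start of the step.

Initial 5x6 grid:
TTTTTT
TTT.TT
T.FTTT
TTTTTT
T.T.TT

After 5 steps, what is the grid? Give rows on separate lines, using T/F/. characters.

Step 1: 3 trees catch fire, 1 burn out
  TTTTTT
  TTF.TT
  T..FTT
  TTFTTT
  T.T.TT
Step 2: 6 trees catch fire, 3 burn out
  TTFTTT
  TF..TT
  T...FT
  TF.FTT
  T.F.TT
Step 3: 7 trees catch fire, 6 burn out
  TF.FTT
  F...FT
  T....F
  F...FT
  T...TT
Step 4: 7 trees catch fire, 7 burn out
  F...FT
  .....F
  F.....
  .....F
  F...FT
Step 5: 2 trees catch fire, 7 burn out
  .....F
  ......
  ......
  ......
  .....F

.....F
......
......
......
.....F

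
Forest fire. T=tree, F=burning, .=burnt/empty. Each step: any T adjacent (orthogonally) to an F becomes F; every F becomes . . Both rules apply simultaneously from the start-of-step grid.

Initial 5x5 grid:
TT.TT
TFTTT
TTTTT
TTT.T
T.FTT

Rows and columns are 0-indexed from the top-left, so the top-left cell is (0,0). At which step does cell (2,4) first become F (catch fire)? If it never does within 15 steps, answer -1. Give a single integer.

Step 1: cell (2,4)='T' (+6 fires, +2 burnt)
Step 2: cell (2,4)='T' (+6 fires, +6 burnt)
Step 3: cell (2,4)='T' (+5 fires, +6 burnt)
Step 4: cell (2,4)='F' (+3 fires, +5 burnt)
  -> target ignites at step 4
Step 5: cell (2,4)='.' (+0 fires, +3 burnt)
  fire out at step 5

4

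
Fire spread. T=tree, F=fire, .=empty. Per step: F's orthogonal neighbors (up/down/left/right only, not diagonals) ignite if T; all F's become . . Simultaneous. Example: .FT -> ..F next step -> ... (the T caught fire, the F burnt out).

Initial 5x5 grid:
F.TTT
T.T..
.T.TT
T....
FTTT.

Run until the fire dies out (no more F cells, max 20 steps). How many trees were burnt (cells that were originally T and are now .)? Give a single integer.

Step 1: +3 fires, +2 burnt (F count now 3)
Step 2: +1 fires, +3 burnt (F count now 1)
Step 3: +1 fires, +1 burnt (F count now 1)
Step 4: +0 fires, +1 burnt (F count now 0)
Fire out after step 4
Initially T: 12, now '.': 18
Total burnt (originally-T cells now '.'): 5

Answer: 5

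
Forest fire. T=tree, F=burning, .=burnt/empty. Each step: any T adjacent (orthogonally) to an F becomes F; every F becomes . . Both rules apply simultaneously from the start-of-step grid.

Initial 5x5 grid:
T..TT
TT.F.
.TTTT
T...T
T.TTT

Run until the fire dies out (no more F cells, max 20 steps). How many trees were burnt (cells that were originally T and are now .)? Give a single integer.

Step 1: +2 fires, +1 burnt (F count now 2)
Step 2: +3 fires, +2 burnt (F count now 3)
Step 3: +2 fires, +3 burnt (F count now 2)
Step 4: +2 fires, +2 burnt (F count now 2)
Step 5: +2 fires, +2 burnt (F count now 2)
Step 6: +2 fires, +2 burnt (F count now 2)
Step 7: +0 fires, +2 burnt (F count now 0)
Fire out after step 7
Initially T: 15, now '.': 23
Total burnt (originally-T cells now '.'): 13

Answer: 13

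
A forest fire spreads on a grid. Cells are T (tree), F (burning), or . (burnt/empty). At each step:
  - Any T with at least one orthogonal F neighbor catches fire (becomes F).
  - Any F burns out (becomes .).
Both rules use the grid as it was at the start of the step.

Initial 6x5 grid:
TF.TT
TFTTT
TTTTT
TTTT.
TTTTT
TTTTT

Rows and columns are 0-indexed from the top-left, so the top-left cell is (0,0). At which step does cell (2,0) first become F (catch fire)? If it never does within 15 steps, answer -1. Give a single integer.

Step 1: cell (2,0)='T' (+4 fires, +2 burnt)
Step 2: cell (2,0)='F' (+4 fires, +4 burnt)
  -> target ignites at step 2
Step 3: cell (2,0)='.' (+6 fires, +4 burnt)
Step 4: cell (2,0)='.' (+6 fires, +6 burnt)
Step 5: cell (2,0)='.' (+3 fires, +6 burnt)
Step 6: cell (2,0)='.' (+2 fires, +3 burnt)
Step 7: cell (2,0)='.' (+1 fires, +2 burnt)
Step 8: cell (2,0)='.' (+0 fires, +1 burnt)
  fire out at step 8

2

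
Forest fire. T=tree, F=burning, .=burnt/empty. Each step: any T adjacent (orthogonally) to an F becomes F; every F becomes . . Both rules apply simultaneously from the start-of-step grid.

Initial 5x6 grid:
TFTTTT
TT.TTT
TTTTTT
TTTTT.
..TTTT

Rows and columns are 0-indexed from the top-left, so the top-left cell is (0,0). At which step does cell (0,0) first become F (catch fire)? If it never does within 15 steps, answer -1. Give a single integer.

Step 1: cell (0,0)='F' (+3 fires, +1 burnt)
  -> target ignites at step 1
Step 2: cell (0,0)='.' (+3 fires, +3 burnt)
Step 3: cell (0,0)='.' (+5 fires, +3 burnt)
Step 4: cell (0,0)='.' (+5 fires, +5 burnt)
Step 5: cell (0,0)='.' (+4 fires, +5 burnt)
Step 6: cell (0,0)='.' (+3 fires, +4 burnt)
Step 7: cell (0,0)='.' (+1 fires, +3 burnt)
Step 8: cell (0,0)='.' (+1 fires, +1 burnt)
Step 9: cell (0,0)='.' (+0 fires, +1 burnt)
  fire out at step 9

1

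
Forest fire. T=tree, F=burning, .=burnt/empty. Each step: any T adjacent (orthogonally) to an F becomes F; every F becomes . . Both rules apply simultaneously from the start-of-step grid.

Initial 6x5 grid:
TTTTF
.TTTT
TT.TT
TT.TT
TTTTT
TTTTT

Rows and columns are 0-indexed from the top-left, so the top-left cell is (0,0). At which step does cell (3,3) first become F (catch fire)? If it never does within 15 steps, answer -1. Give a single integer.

Step 1: cell (3,3)='T' (+2 fires, +1 burnt)
Step 2: cell (3,3)='T' (+3 fires, +2 burnt)
Step 3: cell (3,3)='T' (+4 fires, +3 burnt)
Step 4: cell (3,3)='F' (+4 fires, +4 burnt)
  -> target ignites at step 4
Step 5: cell (3,3)='.' (+3 fires, +4 burnt)
Step 6: cell (3,3)='.' (+4 fires, +3 burnt)
Step 7: cell (3,3)='.' (+3 fires, +4 burnt)
Step 8: cell (3,3)='.' (+2 fires, +3 burnt)
Step 9: cell (3,3)='.' (+1 fires, +2 burnt)
Step 10: cell (3,3)='.' (+0 fires, +1 burnt)
  fire out at step 10

4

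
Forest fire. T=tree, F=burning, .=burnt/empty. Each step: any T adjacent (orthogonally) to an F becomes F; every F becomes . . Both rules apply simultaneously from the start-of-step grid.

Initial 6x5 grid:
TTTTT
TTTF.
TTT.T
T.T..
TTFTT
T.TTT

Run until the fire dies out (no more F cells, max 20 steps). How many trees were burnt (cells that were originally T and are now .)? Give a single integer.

Answer: 21

Derivation:
Step 1: +6 fires, +2 burnt (F count now 6)
Step 2: +7 fires, +6 burnt (F count now 7)
Step 3: +6 fires, +7 burnt (F count now 6)
Step 4: +2 fires, +6 burnt (F count now 2)
Step 5: +0 fires, +2 burnt (F count now 0)
Fire out after step 5
Initially T: 22, now '.': 29
Total burnt (originally-T cells now '.'): 21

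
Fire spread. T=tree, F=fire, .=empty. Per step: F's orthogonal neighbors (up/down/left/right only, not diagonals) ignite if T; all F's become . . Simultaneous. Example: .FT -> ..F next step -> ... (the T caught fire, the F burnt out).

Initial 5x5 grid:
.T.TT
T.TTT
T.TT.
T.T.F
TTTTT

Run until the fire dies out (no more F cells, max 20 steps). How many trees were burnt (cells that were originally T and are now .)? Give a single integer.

Step 1: +1 fires, +1 burnt (F count now 1)
Step 2: +1 fires, +1 burnt (F count now 1)
Step 3: +1 fires, +1 burnt (F count now 1)
Step 4: +2 fires, +1 burnt (F count now 2)
Step 5: +2 fires, +2 burnt (F count now 2)
Step 6: +3 fires, +2 burnt (F count now 3)
Step 7: +2 fires, +3 burnt (F count now 2)
Step 8: +3 fires, +2 burnt (F count now 3)
Step 9: +1 fires, +3 burnt (F count now 1)
Step 10: +0 fires, +1 burnt (F count now 0)
Fire out after step 10
Initially T: 17, now '.': 24
Total burnt (originally-T cells now '.'): 16

Answer: 16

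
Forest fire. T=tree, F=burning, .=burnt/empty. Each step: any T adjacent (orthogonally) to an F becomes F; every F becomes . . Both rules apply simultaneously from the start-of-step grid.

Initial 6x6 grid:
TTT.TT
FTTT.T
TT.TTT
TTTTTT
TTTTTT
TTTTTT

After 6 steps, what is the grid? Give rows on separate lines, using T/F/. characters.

Step 1: 3 trees catch fire, 1 burn out
  FTT.TT
  .FTT.T
  FT.TTT
  TTTTTT
  TTTTTT
  TTTTTT
Step 2: 4 trees catch fire, 3 burn out
  .FT.TT
  ..FT.T
  .F.TTT
  FTTTTT
  TTTTTT
  TTTTTT
Step 3: 4 trees catch fire, 4 burn out
  ..F.TT
  ...F.T
  ...TTT
  .FTTTT
  FTTTTT
  TTTTTT
Step 4: 4 trees catch fire, 4 burn out
  ....TT
  .....T
  ...FTT
  ..FTTT
  .FTTTT
  FTTTTT
Step 5: 4 trees catch fire, 4 burn out
  ....TT
  .....T
  ....FT
  ...FTT
  ..FTTT
  .FTTTT
Step 6: 4 trees catch fire, 4 burn out
  ....TT
  .....T
  .....F
  ....FT
  ...FTT
  ..FTTT

....TT
.....T
.....F
....FT
...FTT
..FTTT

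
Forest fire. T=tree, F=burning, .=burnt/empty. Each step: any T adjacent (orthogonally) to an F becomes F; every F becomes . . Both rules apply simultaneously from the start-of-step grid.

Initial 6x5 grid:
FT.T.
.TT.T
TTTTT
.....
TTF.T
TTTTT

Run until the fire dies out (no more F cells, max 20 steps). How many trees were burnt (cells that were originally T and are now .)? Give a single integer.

Answer: 17

Derivation:
Step 1: +3 fires, +2 burnt (F count now 3)
Step 2: +4 fires, +3 burnt (F count now 4)
Step 3: +4 fires, +4 burnt (F count now 4)
Step 4: +3 fires, +4 burnt (F count now 3)
Step 5: +1 fires, +3 burnt (F count now 1)
Step 6: +1 fires, +1 burnt (F count now 1)
Step 7: +1 fires, +1 burnt (F count now 1)
Step 8: +0 fires, +1 burnt (F count now 0)
Fire out after step 8
Initially T: 18, now '.': 29
Total burnt (originally-T cells now '.'): 17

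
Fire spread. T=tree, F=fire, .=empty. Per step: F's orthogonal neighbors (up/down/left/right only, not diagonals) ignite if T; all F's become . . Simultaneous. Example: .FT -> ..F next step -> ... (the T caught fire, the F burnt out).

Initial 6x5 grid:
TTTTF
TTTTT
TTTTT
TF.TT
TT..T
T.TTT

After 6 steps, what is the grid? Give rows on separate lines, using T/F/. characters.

Step 1: 5 trees catch fire, 2 burn out
  TTTF.
  TTTTF
  TFTTT
  F..TT
  TF..T
  T.TTT
Step 2: 7 trees catch fire, 5 burn out
  TTF..
  TFTF.
  F.FTF
  ...TT
  F...T
  T.TTT
Step 3: 6 trees catch fire, 7 burn out
  TF...
  F.F..
  ...F.
  ...TF
  ....T
  F.TTT
Step 4: 3 trees catch fire, 6 burn out
  F....
  .....
  .....
  ...F.
  ....F
  ..TTT
Step 5: 1 trees catch fire, 3 burn out
  .....
  .....
  .....
  .....
  .....
  ..TTF
Step 6: 1 trees catch fire, 1 burn out
  .....
  .....
  .....
  .....
  .....
  ..TF.

.....
.....
.....
.....
.....
..TF.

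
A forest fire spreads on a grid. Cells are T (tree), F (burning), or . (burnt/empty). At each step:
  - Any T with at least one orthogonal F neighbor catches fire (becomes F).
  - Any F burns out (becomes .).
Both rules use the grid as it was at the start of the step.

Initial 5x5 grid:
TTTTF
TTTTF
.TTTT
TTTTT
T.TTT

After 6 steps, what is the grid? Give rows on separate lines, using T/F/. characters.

Step 1: 3 trees catch fire, 2 burn out
  TTTF.
  TTTF.
  .TTTF
  TTTTT
  T.TTT
Step 2: 4 trees catch fire, 3 burn out
  TTF..
  TTF..
  .TTF.
  TTTTF
  T.TTT
Step 3: 5 trees catch fire, 4 burn out
  TF...
  TF...
  .TF..
  TTTF.
  T.TTF
Step 4: 5 trees catch fire, 5 burn out
  F....
  F....
  .F...
  TTF..
  T.TF.
Step 5: 2 trees catch fire, 5 burn out
  .....
  .....
  .....
  TF...
  T.F..
Step 6: 1 trees catch fire, 2 burn out
  .....
  .....
  .....
  F....
  T....

.....
.....
.....
F....
T....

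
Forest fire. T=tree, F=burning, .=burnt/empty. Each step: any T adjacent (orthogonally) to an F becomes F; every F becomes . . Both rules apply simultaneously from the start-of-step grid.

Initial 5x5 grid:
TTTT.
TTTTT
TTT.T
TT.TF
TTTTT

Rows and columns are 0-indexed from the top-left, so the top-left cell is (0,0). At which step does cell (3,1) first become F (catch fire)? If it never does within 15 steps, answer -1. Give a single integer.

Step 1: cell (3,1)='T' (+3 fires, +1 burnt)
Step 2: cell (3,1)='T' (+2 fires, +3 burnt)
Step 3: cell (3,1)='T' (+2 fires, +2 burnt)
Step 4: cell (3,1)='T' (+3 fires, +2 burnt)
Step 5: cell (3,1)='F' (+5 fires, +3 burnt)
  -> target ignites at step 5
Step 6: cell (3,1)='.' (+4 fires, +5 burnt)
Step 7: cell (3,1)='.' (+2 fires, +4 burnt)
Step 8: cell (3,1)='.' (+0 fires, +2 burnt)
  fire out at step 8

5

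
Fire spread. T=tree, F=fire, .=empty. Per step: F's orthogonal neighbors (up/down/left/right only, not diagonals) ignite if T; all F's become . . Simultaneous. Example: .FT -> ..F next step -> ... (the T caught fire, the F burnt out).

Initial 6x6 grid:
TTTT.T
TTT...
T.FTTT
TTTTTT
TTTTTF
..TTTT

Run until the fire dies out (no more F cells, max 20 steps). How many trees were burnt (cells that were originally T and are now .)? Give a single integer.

Step 1: +6 fires, +2 burnt (F count now 6)
Step 2: +10 fires, +6 burnt (F count now 10)
Step 3: +7 fires, +10 burnt (F count now 7)
Step 4: +3 fires, +7 burnt (F count now 3)
Step 5: +0 fires, +3 burnt (F count now 0)
Fire out after step 5
Initially T: 27, now '.': 35
Total burnt (originally-T cells now '.'): 26

Answer: 26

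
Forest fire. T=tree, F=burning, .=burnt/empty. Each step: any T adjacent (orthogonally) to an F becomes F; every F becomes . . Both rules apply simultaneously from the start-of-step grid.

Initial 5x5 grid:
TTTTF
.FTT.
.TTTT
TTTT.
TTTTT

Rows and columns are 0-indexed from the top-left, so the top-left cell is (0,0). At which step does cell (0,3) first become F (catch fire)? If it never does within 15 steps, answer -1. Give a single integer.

Step 1: cell (0,3)='F' (+4 fires, +2 burnt)
  -> target ignites at step 1
Step 2: cell (0,3)='.' (+5 fires, +4 burnt)
Step 3: cell (0,3)='.' (+4 fires, +5 burnt)
Step 4: cell (0,3)='.' (+4 fires, +4 burnt)
Step 5: cell (0,3)='.' (+1 fires, +4 burnt)
Step 6: cell (0,3)='.' (+1 fires, +1 burnt)
Step 7: cell (0,3)='.' (+0 fires, +1 burnt)
  fire out at step 7

1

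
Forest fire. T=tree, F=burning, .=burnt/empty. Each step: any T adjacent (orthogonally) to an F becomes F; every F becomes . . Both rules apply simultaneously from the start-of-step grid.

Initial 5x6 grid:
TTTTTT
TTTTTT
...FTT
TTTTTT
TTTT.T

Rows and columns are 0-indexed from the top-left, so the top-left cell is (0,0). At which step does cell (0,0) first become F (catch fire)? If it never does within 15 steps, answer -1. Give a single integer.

Step 1: cell (0,0)='T' (+3 fires, +1 burnt)
Step 2: cell (0,0)='T' (+7 fires, +3 burnt)
Step 3: cell (0,0)='T' (+7 fires, +7 burnt)
Step 4: cell (0,0)='T' (+6 fires, +7 burnt)
Step 5: cell (0,0)='F' (+2 fires, +6 burnt)
  -> target ignites at step 5
Step 6: cell (0,0)='.' (+0 fires, +2 burnt)
  fire out at step 6

5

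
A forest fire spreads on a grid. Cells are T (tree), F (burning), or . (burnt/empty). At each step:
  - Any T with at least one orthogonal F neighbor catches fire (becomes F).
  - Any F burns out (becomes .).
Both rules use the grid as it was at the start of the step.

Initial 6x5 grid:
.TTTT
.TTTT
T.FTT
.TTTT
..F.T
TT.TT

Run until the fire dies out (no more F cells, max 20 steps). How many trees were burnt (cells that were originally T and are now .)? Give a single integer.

Answer: 17

Derivation:
Step 1: +3 fires, +2 burnt (F count now 3)
Step 2: +6 fires, +3 burnt (F count now 6)
Step 3: +4 fires, +6 burnt (F count now 4)
Step 4: +2 fires, +4 burnt (F count now 2)
Step 5: +1 fires, +2 burnt (F count now 1)
Step 6: +1 fires, +1 burnt (F count now 1)
Step 7: +0 fires, +1 burnt (F count now 0)
Fire out after step 7
Initially T: 20, now '.': 27
Total burnt (originally-T cells now '.'): 17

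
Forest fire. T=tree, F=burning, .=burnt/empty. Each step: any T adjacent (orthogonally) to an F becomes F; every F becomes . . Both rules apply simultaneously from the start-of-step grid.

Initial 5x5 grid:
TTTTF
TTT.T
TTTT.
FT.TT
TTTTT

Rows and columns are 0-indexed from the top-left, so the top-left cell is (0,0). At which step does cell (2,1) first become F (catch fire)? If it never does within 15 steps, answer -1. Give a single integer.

Step 1: cell (2,1)='T' (+5 fires, +2 burnt)
Step 2: cell (2,1)='F' (+4 fires, +5 burnt)
  -> target ignites at step 2
Step 3: cell (2,1)='.' (+6 fires, +4 burnt)
Step 4: cell (2,1)='.' (+2 fires, +6 burnt)
Step 5: cell (2,1)='.' (+2 fires, +2 burnt)
Step 6: cell (2,1)='.' (+1 fires, +2 burnt)
Step 7: cell (2,1)='.' (+0 fires, +1 burnt)
  fire out at step 7

2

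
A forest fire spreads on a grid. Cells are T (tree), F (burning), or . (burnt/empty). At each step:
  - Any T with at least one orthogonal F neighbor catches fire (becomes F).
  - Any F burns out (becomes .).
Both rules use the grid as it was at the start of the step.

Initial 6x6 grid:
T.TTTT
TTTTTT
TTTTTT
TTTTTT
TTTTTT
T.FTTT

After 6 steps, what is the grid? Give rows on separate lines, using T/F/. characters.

Step 1: 2 trees catch fire, 1 burn out
  T.TTTT
  TTTTTT
  TTTTTT
  TTTTTT
  TTFTTT
  T..FTT
Step 2: 4 trees catch fire, 2 burn out
  T.TTTT
  TTTTTT
  TTTTTT
  TTFTTT
  TF.FTT
  T...FT
Step 3: 6 trees catch fire, 4 burn out
  T.TTTT
  TTTTTT
  TTFTTT
  TF.FTT
  F...FT
  T....F
Step 4: 7 trees catch fire, 6 burn out
  T.TTTT
  TTFTTT
  TF.FTT
  F...FT
  .....F
  F.....
Step 5: 6 trees catch fire, 7 burn out
  T.FTTT
  TF.FTT
  F...FT
  .....F
  ......
  ......
Step 6: 4 trees catch fire, 6 burn out
  T..FTT
  F...FT
  .....F
  ......
  ......
  ......

T..FTT
F...FT
.....F
......
......
......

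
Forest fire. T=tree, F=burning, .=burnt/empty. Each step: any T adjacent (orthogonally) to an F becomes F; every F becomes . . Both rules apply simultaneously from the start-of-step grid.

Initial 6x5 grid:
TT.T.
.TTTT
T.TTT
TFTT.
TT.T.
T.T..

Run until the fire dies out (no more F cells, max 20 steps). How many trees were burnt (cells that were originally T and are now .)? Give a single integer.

Step 1: +3 fires, +1 burnt (F count now 3)
Step 2: +4 fires, +3 burnt (F count now 4)
Step 3: +4 fires, +4 burnt (F count now 4)
Step 4: +3 fires, +4 burnt (F count now 3)
Step 5: +3 fires, +3 burnt (F count now 3)
Step 6: +1 fires, +3 burnt (F count now 1)
Step 7: +0 fires, +1 burnt (F count now 0)
Fire out after step 7
Initially T: 19, now '.': 29
Total burnt (originally-T cells now '.'): 18

Answer: 18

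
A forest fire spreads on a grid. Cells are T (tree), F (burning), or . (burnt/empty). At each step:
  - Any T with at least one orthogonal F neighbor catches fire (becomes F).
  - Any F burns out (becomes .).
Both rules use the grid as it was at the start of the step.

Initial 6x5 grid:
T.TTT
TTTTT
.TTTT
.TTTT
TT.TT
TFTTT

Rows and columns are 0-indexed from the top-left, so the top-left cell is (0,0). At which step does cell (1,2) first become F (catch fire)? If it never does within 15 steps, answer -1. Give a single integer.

Step 1: cell (1,2)='T' (+3 fires, +1 burnt)
Step 2: cell (1,2)='T' (+3 fires, +3 burnt)
Step 3: cell (1,2)='T' (+4 fires, +3 burnt)
Step 4: cell (1,2)='T' (+4 fires, +4 burnt)
Step 5: cell (1,2)='F' (+4 fires, +4 burnt)
  -> target ignites at step 5
Step 6: cell (1,2)='.' (+4 fires, +4 burnt)
Step 7: cell (1,2)='.' (+2 fires, +4 burnt)
Step 8: cell (1,2)='.' (+1 fires, +2 burnt)
Step 9: cell (1,2)='.' (+0 fires, +1 burnt)
  fire out at step 9

5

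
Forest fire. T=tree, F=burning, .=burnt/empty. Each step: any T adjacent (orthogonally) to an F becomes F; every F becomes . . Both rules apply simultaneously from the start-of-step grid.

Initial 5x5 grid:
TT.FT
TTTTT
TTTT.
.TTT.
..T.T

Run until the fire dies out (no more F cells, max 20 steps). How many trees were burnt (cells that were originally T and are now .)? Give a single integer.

Answer: 16

Derivation:
Step 1: +2 fires, +1 burnt (F count now 2)
Step 2: +3 fires, +2 burnt (F count now 3)
Step 3: +3 fires, +3 burnt (F count now 3)
Step 4: +4 fires, +3 burnt (F count now 4)
Step 5: +4 fires, +4 burnt (F count now 4)
Step 6: +0 fires, +4 burnt (F count now 0)
Fire out after step 6
Initially T: 17, now '.': 24
Total burnt (originally-T cells now '.'): 16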